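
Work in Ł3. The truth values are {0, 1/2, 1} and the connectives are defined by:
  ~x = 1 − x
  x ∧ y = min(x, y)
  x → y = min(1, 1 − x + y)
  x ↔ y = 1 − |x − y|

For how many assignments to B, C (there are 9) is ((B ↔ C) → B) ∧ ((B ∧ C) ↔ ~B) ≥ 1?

2

B = 0, C = 0 ↦ 0  <
B = 0, C = 1/2 ↦ 0  <
B = 0, C = 1 ↦ 0  <
B = 1/2, C = 0 ↦ 1/2  <
B = 1/2, C = 1/2 ↦ 1/2  <
B = 1/2, C = 1 ↦ 1  ≥
B = 1, C = 0 ↦ 1  ≥
B = 1, C = 1/2 ↦ 1/2  <
B = 1, C = 1 ↦ 0  <
So 2 of the 9 assignments meet the threshold.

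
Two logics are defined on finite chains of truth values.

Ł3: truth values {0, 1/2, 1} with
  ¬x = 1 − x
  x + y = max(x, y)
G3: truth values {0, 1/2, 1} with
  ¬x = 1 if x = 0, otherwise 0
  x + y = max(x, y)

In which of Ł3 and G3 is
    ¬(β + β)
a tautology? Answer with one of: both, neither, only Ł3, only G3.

In Ł3: at β = 1/2 the value is 1/2 — not a tautology.
In G3: at β = 1/2 the value is 0 — not a tautology.

neither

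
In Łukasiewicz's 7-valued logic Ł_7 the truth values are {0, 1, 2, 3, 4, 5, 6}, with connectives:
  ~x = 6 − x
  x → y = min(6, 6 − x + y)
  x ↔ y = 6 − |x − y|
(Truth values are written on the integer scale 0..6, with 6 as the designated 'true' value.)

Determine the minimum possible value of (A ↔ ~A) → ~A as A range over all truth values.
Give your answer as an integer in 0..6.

3

Take A = 3:
~A = ~3 = 3
A ↔ ~A = 3 ↔ 3 = 6
~A = ~3 = 3
(A ↔ ~A) → ~A = 6 → 3 = 3
No assignment yields a value below 3, so this is the minimum.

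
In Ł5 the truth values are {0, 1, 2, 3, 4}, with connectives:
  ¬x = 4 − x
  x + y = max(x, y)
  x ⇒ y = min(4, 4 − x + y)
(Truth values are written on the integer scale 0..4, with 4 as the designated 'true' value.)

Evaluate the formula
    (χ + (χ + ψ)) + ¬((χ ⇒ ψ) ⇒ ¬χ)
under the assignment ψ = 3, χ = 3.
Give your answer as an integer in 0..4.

χ + ψ = 3 + 3 = 3
χ + (χ + ψ) = 3 + 3 = 3
χ ⇒ ψ = 3 ⇒ 3 = 4
¬χ = ¬3 = 1
(χ ⇒ ψ) ⇒ ¬χ = 4 ⇒ 1 = 1
¬((χ ⇒ ψ) ⇒ ¬χ) = ¬1 = 3
(χ + (χ + ψ)) + ¬((χ ⇒ ψ) ⇒ ¬χ) = 3 + 3 = 3

3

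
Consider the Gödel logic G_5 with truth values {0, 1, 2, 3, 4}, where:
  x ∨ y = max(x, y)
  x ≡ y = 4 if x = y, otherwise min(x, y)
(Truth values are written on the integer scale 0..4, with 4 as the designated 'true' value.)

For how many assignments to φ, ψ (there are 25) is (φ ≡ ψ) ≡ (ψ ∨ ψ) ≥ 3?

value 4: 11 assignments (counts)
value 3: 2 assignments (counts)
value 2: 3 assignments
value 1: 4 assignments
value 0: 5 assignments
So 13 of the 25 assignments meet the threshold.

13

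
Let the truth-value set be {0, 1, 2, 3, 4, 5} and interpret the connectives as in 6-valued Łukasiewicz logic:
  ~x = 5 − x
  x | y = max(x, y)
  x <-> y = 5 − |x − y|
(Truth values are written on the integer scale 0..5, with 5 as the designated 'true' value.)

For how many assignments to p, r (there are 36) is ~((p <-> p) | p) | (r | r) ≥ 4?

value 5: 6 assignments (counts)
value 4: 6 assignments (counts)
value 3: 6 assignments
value 2: 6 assignments
value 1: 6 assignments
value 0: 6 assignments
So 12 of the 36 assignments meet the threshold.

12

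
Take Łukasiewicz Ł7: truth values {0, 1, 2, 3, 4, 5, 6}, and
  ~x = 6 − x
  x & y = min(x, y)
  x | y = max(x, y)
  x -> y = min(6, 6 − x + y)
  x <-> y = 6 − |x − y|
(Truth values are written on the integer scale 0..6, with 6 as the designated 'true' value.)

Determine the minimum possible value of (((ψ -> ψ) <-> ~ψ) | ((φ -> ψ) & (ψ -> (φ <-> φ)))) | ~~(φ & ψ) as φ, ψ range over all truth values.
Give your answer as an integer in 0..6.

3

Take φ = 6, ψ = 3:
ψ -> ψ = 3 -> 3 = 6
~ψ = ~3 = 3
(ψ -> ψ) <-> ~ψ = 6 <-> 3 = 3
φ -> ψ = 6 -> 3 = 3
φ <-> φ = 6 <-> 6 = 6
ψ -> (φ <-> φ) = 3 -> 6 = 6
(φ -> ψ) & (ψ -> (φ <-> φ)) = 3 & 6 = 3
((ψ -> ψ) <-> ~ψ) | ((φ -> ψ) & (ψ -> (φ <-> φ))) = 3 | 3 = 3
φ & ψ = 6 & 3 = 3
~(φ & ψ) = ~3 = 3
~~(φ & ψ) = ~3 = 3
(((ψ -> ψ) <-> ~ψ) | ((φ -> ψ) & (ψ -> (φ <-> φ)))) | ~~(φ & ψ) = 3 | 3 = 3
No assignment yields a value below 3, so this is the minimum.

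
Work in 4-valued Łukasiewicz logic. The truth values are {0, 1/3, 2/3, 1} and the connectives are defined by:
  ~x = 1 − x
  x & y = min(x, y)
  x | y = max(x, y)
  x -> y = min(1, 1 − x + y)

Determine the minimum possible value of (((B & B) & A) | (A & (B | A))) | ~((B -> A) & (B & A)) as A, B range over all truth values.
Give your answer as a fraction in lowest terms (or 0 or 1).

Take A = 1/3, B = 1/3:
B & B = 1/3 & 1/3 = 1/3
(B & B) & A = 1/3 & 1/3 = 1/3
B | A = 1/3 | 1/3 = 1/3
A & (B | A) = 1/3 & 1/3 = 1/3
((B & B) & A) | (A & (B | A)) = 1/3 | 1/3 = 1/3
B -> A = 1/3 -> 1/3 = 1
B & A = 1/3 & 1/3 = 1/3
(B -> A) & (B & A) = 1 & 1/3 = 1/3
~((B -> A) & (B & A)) = ~1/3 = 2/3
(((B & B) & A) | (A & (B | A))) | ~((B -> A) & (B & A)) = 1/3 | 2/3 = 2/3
No assignment yields a value below 2/3, so this is the minimum.

2/3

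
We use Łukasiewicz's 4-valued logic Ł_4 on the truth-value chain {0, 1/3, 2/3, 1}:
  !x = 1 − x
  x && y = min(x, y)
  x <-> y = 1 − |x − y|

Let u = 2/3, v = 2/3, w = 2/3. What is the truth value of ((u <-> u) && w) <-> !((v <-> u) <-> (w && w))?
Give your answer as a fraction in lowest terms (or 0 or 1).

2/3

u <-> u = 2/3 <-> 2/3 = 1
(u <-> u) && w = 1 && 2/3 = 2/3
v <-> u = 2/3 <-> 2/3 = 1
w && w = 2/3 && 2/3 = 2/3
(v <-> u) <-> (w && w) = 1 <-> 2/3 = 2/3
!((v <-> u) <-> (w && w)) = !2/3 = 1/3
((u <-> u) && w) <-> !((v <-> u) <-> (w && w)) = 2/3 <-> 1/3 = 2/3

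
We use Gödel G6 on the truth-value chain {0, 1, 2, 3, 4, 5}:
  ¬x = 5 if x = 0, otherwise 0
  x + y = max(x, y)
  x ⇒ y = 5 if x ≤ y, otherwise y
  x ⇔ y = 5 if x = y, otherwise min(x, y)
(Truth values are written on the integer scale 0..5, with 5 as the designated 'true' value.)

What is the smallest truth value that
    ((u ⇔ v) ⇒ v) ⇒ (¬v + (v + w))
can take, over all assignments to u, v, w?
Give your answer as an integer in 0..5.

1

Take u = 0, v = 1, w = 0:
u ⇔ v = 0 ⇔ 1 = 0
(u ⇔ v) ⇒ v = 0 ⇒ 1 = 5
¬v = ¬1 = 0
v + w = 1 + 0 = 1
¬v + (v + w) = 0 + 1 = 1
((u ⇔ v) ⇒ v) ⇒ (¬v + (v + w)) = 5 ⇒ 1 = 1
No assignment yields a value below 1, so this is the minimum.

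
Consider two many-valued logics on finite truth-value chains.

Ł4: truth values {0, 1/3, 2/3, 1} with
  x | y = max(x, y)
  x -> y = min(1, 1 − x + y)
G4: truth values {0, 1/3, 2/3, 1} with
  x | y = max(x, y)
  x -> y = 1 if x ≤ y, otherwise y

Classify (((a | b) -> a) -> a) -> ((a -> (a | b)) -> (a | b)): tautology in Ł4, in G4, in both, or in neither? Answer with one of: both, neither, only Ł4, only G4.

In Ł4: every assignment gives 1 — tautology.
In G4: at a = 0, b = 1/3 the value is 1/3 — not a tautology.

only Ł4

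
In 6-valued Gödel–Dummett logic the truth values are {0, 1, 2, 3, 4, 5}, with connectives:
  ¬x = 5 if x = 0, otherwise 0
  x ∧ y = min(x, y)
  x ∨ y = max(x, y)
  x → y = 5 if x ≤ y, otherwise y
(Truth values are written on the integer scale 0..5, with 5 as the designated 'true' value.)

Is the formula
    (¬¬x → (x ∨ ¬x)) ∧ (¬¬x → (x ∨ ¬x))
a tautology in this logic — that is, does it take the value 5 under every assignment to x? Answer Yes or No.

Counterexample: take x = 1.
¬x = ¬1 = 0
¬¬x = ¬0 = 5
¬x = ¬1 = 0
x ∨ ¬x = 1 ∨ 0 = 1
¬¬x → (x ∨ ¬x) = 5 → 1 = 1
(¬¬x → (x ∨ ¬x)) ∧ (¬¬x → (x ∨ ¬x)) = 1 ∧ 1 = 1
This gives 1 ≠ 5.

No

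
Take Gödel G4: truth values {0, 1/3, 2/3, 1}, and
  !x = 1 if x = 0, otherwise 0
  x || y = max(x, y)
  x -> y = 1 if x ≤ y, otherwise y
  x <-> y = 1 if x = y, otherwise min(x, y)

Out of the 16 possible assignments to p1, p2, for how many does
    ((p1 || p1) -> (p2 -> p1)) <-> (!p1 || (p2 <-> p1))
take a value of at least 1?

p1 = 0, p2 = 0 ↦ 1  ≥
p1 = 0, p2 = 1/3 ↦ 1  ≥
p1 = 0, p2 = 2/3 ↦ 1  ≥
p1 = 0, p2 = 1 ↦ 1  ≥
p1 = 1/3, p2 = 0 ↦ 0  <
p1 = 1/3, p2 = 1/3 ↦ 1  ≥
p1 = 1/3, p2 = 2/3 ↦ 1/3  <
p1 = 1/3, p2 = 1 ↦ 1/3  <
p1 = 2/3, p2 = 0 ↦ 0  <
p1 = 2/3, p2 = 1/3 ↦ 1/3  <
p1 = 2/3, p2 = 2/3 ↦ 1  ≥
p1 = 2/3, p2 = 1 ↦ 2/3  <
p1 = 1, p2 = 0 ↦ 0  <
p1 = 1, p2 = 1/3 ↦ 1/3  <
p1 = 1, p2 = 2/3 ↦ 2/3  <
p1 = 1, p2 = 1 ↦ 1  ≥
So 7 of the 16 assignments meet the threshold.

7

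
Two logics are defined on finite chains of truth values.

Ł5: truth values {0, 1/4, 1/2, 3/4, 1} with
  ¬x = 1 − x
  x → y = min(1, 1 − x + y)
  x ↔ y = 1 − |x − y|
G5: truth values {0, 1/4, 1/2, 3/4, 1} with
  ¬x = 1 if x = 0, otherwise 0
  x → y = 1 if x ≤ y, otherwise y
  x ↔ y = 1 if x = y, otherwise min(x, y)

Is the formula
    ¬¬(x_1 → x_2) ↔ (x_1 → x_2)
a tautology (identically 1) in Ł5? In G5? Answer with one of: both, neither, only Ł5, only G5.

only Ł5

In Ł5: every assignment gives 1 — tautology.
In G5: at x_1 = 1/2, x_2 = 1/4 the value is 1/4 — not a tautology.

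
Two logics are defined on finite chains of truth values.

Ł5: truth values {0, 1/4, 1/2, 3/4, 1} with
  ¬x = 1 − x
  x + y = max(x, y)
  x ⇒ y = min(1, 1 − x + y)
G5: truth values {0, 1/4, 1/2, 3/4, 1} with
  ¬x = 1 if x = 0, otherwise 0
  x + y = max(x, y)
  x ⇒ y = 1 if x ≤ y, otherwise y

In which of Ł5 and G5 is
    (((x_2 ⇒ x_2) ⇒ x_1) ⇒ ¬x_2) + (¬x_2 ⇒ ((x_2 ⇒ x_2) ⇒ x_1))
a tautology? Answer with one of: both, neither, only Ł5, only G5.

In Ł5: every assignment gives 1 — tautology.
In G5: every assignment gives 1 — tautology.

both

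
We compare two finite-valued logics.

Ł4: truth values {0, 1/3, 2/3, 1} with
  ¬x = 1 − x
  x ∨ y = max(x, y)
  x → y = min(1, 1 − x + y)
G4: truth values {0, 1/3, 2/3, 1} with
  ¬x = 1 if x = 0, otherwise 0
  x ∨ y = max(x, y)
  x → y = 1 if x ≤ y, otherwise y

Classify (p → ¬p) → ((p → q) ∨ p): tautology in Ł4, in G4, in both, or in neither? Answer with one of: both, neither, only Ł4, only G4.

In Ł4: at p = 1/3, q = 0 the value is 2/3 — not a tautology.
In G4: every assignment gives 1 — tautology.

only G4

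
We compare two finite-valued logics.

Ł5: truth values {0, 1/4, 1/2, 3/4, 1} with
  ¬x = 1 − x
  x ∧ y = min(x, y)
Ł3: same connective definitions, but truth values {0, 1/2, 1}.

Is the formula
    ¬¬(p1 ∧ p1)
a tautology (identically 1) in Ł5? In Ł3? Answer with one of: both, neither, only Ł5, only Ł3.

In Ł5: at p1 = 0 the value is 0 — not a tautology.
In Ł3: at p1 = 0 the value is 0 — not a tautology.

neither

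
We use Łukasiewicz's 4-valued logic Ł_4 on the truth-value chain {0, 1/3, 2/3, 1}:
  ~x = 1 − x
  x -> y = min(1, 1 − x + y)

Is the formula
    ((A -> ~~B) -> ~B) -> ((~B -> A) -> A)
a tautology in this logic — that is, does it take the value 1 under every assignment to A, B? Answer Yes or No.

Counterexample: take A = 2/3, B = 1/3.
~B = ~1/3 = 2/3
~~B = ~2/3 = 1/3
A -> ~~B = 2/3 -> 1/3 = 2/3
~B = ~1/3 = 2/3
(A -> ~~B) -> ~B = 2/3 -> 2/3 = 1
~B = ~1/3 = 2/3
~B -> A = 2/3 -> 2/3 = 1
(~B -> A) -> A = 1 -> 2/3 = 2/3
((A -> ~~B) -> ~B) -> ((~B -> A) -> A) = 1 -> 2/3 = 2/3
This gives 2/3 ≠ 1.

No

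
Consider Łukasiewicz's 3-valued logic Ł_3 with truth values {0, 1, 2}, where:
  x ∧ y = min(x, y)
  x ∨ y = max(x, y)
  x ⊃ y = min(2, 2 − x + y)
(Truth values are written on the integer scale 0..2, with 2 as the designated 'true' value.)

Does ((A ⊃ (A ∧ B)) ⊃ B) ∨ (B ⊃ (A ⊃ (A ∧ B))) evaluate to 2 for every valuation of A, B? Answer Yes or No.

Yes

A = 0, B = 0 ↦ 2
A = 0, B = 1 ↦ 2
A = 0, B = 2 ↦ 2
A = 1, B = 0 ↦ 2
A = 1, B = 1 ↦ 2
A = 1, B = 2 ↦ 2
A = 2, B = 0 ↦ 2
A = 2, B = 1 ↦ 2
A = 2, B = 2 ↦ 2
Every assignment gives a value ≥ 2.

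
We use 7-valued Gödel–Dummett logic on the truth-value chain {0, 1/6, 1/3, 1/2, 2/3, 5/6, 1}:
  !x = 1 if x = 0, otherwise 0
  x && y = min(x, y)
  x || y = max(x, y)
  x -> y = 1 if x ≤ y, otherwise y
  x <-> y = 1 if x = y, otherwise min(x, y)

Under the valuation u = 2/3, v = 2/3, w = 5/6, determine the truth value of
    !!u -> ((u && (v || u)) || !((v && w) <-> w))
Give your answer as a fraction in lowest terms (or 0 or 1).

!u = !2/3 = 0
!!u = !0 = 1
v || u = 2/3 || 2/3 = 2/3
u && (v || u) = 2/3 && 2/3 = 2/3
v && w = 2/3 && 5/6 = 2/3
(v && w) <-> w = 2/3 <-> 5/6 = 2/3
!((v && w) <-> w) = !2/3 = 0
(u && (v || u)) || !((v && w) <-> w) = 2/3 || 0 = 2/3
!!u -> ((u && (v || u)) || !((v && w) <-> w)) = 1 -> 2/3 = 2/3

2/3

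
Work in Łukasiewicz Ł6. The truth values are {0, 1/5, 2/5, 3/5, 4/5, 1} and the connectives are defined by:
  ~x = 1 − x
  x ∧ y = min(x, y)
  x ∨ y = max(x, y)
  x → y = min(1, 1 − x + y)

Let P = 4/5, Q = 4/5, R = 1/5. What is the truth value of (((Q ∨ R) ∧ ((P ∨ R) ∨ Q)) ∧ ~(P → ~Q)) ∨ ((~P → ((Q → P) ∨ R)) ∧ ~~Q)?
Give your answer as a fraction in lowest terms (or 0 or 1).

Q ∨ R = 4/5 ∨ 1/5 = 4/5
P ∨ R = 4/5 ∨ 1/5 = 4/5
(P ∨ R) ∨ Q = 4/5 ∨ 4/5 = 4/5
(Q ∨ R) ∧ ((P ∨ R) ∨ Q) = 4/5 ∧ 4/5 = 4/5
~Q = ~4/5 = 1/5
P → ~Q = 4/5 → 1/5 = 2/5
~(P → ~Q) = ~2/5 = 3/5
((Q ∨ R) ∧ ((P ∨ R) ∨ Q)) ∧ ~(P → ~Q) = 4/5 ∧ 3/5 = 3/5
~P = ~4/5 = 1/5
Q → P = 4/5 → 4/5 = 1
(Q → P) ∨ R = 1 ∨ 1/5 = 1
~P → ((Q → P) ∨ R) = 1/5 → 1 = 1
~Q = ~4/5 = 1/5
~~Q = ~1/5 = 4/5
(~P → ((Q → P) ∨ R)) ∧ ~~Q = 1 ∧ 4/5 = 4/5
(((Q ∨ R) ∧ ((P ∨ R) ∨ Q)) ∧ ~(P → ~Q)) ∨ ((~P → ((Q → P) ∨ R)) ∧ ~~Q) = 3/5 ∨ 4/5 = 4/5

4/5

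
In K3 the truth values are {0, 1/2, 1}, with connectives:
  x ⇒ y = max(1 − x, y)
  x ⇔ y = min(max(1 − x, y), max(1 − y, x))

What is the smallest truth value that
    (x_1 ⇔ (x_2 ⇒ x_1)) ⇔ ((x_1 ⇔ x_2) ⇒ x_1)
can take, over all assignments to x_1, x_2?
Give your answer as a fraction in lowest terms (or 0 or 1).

1/2

Take x_1 = 0, x_2 = 1/2:
x_2 ⇒ x_1 = 1/2 ⇒ 0 = 1/2
x_1 ⇔ (x_2 ⇒ x_1) = 0 ⇔ 1/2 = 1/2
x_1 ⇔ x_2 = 0 ⇔ 1/2 = 1/2
(x_1 ⇔ x_2) ⇒ x_1 = 1/2 ⇒ 0 = 1/2
(x_1 ⇔ (x_2 ⇒ x_1)) ⇔ ((x_1 ⇔ x_2) ⇒ x_1) = 1/2 ⇔ 1/2 = 1/2
No assignment yields a value below 1/2, so this is the minimum.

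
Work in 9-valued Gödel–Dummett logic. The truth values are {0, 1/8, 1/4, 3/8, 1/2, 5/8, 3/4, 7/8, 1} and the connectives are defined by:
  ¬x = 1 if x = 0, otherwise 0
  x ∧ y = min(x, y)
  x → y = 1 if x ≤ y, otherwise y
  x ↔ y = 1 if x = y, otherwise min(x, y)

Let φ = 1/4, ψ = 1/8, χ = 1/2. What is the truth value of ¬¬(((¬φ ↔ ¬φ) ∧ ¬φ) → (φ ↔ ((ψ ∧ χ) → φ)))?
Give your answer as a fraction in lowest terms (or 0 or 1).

1

¬φ = ¬1/4 = 0
¬φ = ¬1/4 = 0
¬φ ↔ ¬φ = 0 ↔ 0 = 1
¬φ = ¬1/4 = 0
(¬φ ↔ ¬φ) ∧ ¬φ = 1 ∧ 0 = 0
ψ ∧ χ = 1/8 ∧ 1/2 = 1/8
(ψ ∧ χ) → φ = 1/8 → 1/4 = 1
φ ↔ ((ψ ∧ χ) → φ) = 1/4 ↔ 1 = 1/4
((¬φ ↔ ¬φ) ∧ ¬φ) → (φ ↔ ((ψ ∧ χ) → φ)) = 0 → 1/4 = 1
¬(((¬φ ↔ ¬φ) ∧ ¬φ) → (φ ↔ ((ψ ∧ χ) → φ))) = ¬1 = 0
¬¬(((¬φ ↔ ¬φ) ∧ ¬φ) → (φ ↔ ((ψ ∧ χ) → φ))) = ¬0 = 1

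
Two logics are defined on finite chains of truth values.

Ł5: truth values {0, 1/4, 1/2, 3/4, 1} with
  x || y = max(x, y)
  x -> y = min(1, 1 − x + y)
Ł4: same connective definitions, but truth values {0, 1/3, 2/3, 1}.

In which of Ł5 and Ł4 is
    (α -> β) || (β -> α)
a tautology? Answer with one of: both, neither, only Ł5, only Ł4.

In Ł5: every assignment gives 1 — tautology.
In Ł4: every assignment gives 1 — tautology.

both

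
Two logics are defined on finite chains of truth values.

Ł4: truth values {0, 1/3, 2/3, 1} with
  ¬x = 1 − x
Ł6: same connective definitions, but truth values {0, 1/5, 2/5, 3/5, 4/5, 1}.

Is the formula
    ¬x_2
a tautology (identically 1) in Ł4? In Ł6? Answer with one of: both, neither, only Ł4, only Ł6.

In Ł4: at x_2 = 1/3 the value is 2/3 — not a tautology.
In Ł6: at x_2 = 1/5 the value is 4/5 — not a tautology.

neither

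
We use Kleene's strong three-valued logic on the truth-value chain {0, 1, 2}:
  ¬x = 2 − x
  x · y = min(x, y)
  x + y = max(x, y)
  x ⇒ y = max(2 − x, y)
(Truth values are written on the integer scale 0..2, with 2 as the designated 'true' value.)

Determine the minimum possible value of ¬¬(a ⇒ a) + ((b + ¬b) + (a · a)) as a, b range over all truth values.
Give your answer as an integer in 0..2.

Take a = 1, b = 1:
a ⇒ a = 1 ⇒ 1 = 1
¬(a ⇒ a) = ¬1 = 1
¬¬(a ⇒ a) = ¬1 = 1
¬b = ¬1 = 1
b + ¬b = 1 + 1 = 1
a · a = 1 · 1 = 1
(b + ¬b) + (a · a) = 1 + 1 = 1
¬¬(a ⇒ a) + ((b + ¬b) + (a · a)) = 1 + 1 = 1
No assignment yields a value below 1, so this is the minimum.

1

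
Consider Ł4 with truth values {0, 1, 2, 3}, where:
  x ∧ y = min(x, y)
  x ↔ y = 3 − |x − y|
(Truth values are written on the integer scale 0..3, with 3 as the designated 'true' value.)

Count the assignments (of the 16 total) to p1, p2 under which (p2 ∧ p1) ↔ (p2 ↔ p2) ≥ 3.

p1 = 0, p2 = 0 ↦ 0  <
p1 = 0, p2 = 1 ↦ 0  <
p1 = 0, p2 = 2 ↦ 0  <
p1 = 0, p2 = 3 ↦ 0  <
p1 = 1, p2 = 0 ↦ 0  <
p1 = 1, p2 = 1 ↦ 1  <
p1 = 1, p2 = 2 ↦ 1  <
p1 = 1, p2 = 3 ↦ 1  <
p1 = 2, p2 = 0 ↦ 0  <
p1 = 2, p2 = 1 ↦ 1  <
p1 = 2, p2 = 2 ↦ 2  <
p1 = 2, p2 = 3 ↦ 2  <
p1 = 3, p2 = 0 ↦ 0  <
p1 = 3, p2 = 1 ↦ 1  <
p1 = 3, p2 = 2 ↦ 2  <
p1 = 3, p2 = 3 ↦ 3  ≥
So 1 of the 16 assignments meets the threshold.

1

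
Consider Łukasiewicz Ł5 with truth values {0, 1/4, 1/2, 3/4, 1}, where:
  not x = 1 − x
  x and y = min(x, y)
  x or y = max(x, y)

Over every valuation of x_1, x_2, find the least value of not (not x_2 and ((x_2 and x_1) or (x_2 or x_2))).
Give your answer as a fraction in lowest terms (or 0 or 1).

Take x_1 = 0, x_2 = 1/2:
not x_2 = not 1/2 = 1/2
x_2 and x_1 = 1/2 and 0 = 0
x_2 or x_2 = 1/2 or 1/2 = 1/2
(x_2 and x_1) or (x_2 or x_2) = 0 or 1/2 = 1/2
not x_2 and ((x_2 and x_1) or (x_2 or x_2)) = 1/2 and 1/2 = 1/2
not (not x_2 and ((x_2 and x_1) or (x_2 or x_2))) = not 1/2 = 1/2
No assignment yields a value below 1/2, so this is the minimum.

1/2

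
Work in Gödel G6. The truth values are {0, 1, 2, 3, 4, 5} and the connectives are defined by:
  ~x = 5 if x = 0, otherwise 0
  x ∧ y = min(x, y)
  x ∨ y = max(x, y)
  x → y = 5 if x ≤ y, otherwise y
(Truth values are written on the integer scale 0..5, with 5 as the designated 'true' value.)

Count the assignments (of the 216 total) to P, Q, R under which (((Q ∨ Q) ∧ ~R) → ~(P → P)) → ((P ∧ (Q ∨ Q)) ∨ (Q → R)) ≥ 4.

174

value 5: 160 assignments (counts)
value 4: 14 assignments (counts)
value 3: 18 assignments
value 2: 16 assignments
value 1: 8 assignments
So 174 of the 216 assignments meet the threshold.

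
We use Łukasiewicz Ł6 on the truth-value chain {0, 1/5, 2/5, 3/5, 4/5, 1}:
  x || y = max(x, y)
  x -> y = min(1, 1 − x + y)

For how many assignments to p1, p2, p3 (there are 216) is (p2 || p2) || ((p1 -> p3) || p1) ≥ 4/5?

value 1: 166 assignments (counts)
value 4/5: 38 assignments (counts)
value 3/5: 12 assignments
So 204 of the 216 assignments meet the threshold.

204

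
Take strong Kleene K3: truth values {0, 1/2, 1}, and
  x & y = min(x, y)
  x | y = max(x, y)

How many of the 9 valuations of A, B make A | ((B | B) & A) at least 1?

A = 0, B = 0 ↦ 0  <
A = 0, B = 1/2 ↦ 0  <
A = 0, B = 1 ↦ 0  <
A = 1/2, B = 0 ↦ 1/2  <
A = 1/2, B = 1/2 ↦ 1/2  <
A = 1/2, B = 1 ↦ 1/2  <
A = 1, B = 0 ↦ 1  ≥
A = 1, B = 1/2 ↦ 1  ≥
A = 1, B = 1 ↦ 1  ≥
So 3 of the 9 assignments meet the threshold.

3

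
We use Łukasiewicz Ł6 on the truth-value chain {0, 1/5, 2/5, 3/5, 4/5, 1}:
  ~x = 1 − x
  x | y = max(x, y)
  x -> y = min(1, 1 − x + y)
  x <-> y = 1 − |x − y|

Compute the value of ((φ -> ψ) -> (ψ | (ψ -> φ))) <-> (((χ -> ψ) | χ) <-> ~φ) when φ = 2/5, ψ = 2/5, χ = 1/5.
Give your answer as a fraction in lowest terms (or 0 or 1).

3/5

φ -> ψ = 2/5 -> 2/5 = 1
ψ -> φ = 2/5 -> 2/5 = 1
ψ | (ψ -> φ) = 2/5 | 1 = 1
(φ -> ψ) -> (ψ | (ψ -> φ)) = 1 -> 1 = 1
χ -> ψ = 1/5 -> 2/5 = 1
(χ -> ψ) | χ = 1 | 1/5 = 1
~φ = ~2/5 = 3/5
((χ -> ψ) | χ) <-> ~φ = 1 <-> 3/5 = 3/5
((φ -> ψ) -> (ψ | (ψ -> φ))) <-> (((χ -> ψ) | χ) <-> ~φ) = 1 <-> 3/5 = 3/5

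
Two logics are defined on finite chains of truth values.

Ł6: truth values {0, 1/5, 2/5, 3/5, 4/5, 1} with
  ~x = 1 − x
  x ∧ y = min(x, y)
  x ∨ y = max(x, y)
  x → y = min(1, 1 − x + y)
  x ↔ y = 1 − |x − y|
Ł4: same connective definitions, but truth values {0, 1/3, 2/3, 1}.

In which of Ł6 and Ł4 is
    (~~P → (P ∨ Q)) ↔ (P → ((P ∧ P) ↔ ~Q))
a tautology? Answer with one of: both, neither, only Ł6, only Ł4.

neither

In Ł6: at P = 3/5, Q = 1 the value is 4/5 — not a tautology.
In Ł4: at P = 2/3, Q = 1 the value is 2/3 — not a tautology.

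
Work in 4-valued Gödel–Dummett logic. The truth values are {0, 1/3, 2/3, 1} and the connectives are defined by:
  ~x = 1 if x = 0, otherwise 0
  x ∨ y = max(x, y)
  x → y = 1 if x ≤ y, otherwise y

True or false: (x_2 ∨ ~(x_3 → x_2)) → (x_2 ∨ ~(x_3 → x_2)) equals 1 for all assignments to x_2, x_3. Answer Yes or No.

x_2 = 0, x_3 = 0 ↦ 1
x_2 = 0, x_3 = 1/3 ↦ 1
x_2 = 0, x_3 = 2/3 ↦ 1
x_2 = 0, x_3 = 1 ↦ 1
x_2 = 1/3, x_3 = 0 ↦ 1
x_2 = 1/3, x_3 = 1/3 ↦ 1
x_2 = 1/3, x_3 = 2/3 ↦ 1
x_2 = 1/3, x_3 = 1 ↦ 1
x_2 = 2/3, x_3 = 0 ↦ 1
x_2 = 2/3, x_3 = 1/3 ↦ 1
x_2 = 2/3, x_3 = 2/3 ↦ 1
x_2 = 2/3, x_3 = 1 ↦ 1
x_2 = 1, x_3 = 0 ↦ 1
x_2 = 1, x_3 = 1/3 ↦ 1
x_2 = 1, x_3 = 2/3 ↦ 1
x_2 = 1, x_3 = 1 ↦ 1
Every assignment gives a value ≥ 1.

Yes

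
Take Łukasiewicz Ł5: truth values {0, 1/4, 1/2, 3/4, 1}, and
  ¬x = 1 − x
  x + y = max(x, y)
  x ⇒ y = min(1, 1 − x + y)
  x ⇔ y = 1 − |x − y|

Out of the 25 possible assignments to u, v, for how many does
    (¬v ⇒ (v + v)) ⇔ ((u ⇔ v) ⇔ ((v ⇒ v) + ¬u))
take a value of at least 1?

value 1: 5 assignments (counts)
value 3/4: 9 assignments
value 1/2: 6 assignments
value 1/4: 3 assignments
value 0: 2 assignments
So 5 of the 25 assignments meet the threshold.

5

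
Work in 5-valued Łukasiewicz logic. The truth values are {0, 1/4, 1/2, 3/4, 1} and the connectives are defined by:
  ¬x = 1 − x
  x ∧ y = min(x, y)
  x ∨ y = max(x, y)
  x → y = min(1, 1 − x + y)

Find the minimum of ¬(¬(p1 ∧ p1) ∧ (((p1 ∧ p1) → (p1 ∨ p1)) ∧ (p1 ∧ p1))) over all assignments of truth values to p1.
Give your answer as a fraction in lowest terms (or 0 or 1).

Take p1 = 1/2:
p1 ∧ p1 = 1/2 ∧ 1/2 = 1/2
¬(p1 ∧ p1) = ¬1/2 = 1/2
p1 ∧ p1 = 1/2 ∧ 1/2 = 1/2
p1 ∨ p1 = 1/2 ∨ 1/2 = 1/2
(p1 ∧ p1) → (p1 ∨ p1) = 1/2 → 1/2 = 1
p1 ∧ p1 = 1/2 ∧ 1/2 = 1/2
((p1 ∧ p1) → (p1 ∨ p1)) ∧ (p1 ∧ p1) = 1 ∧ 1/2 = 1/2
¬(p1 ∧ p1) ∧ (((p1 ∧ p1) → (p1 ∨ p1)) ∧ (p1 ∧ p1)) = 1/2 ∧ 1/2 = 1/2
¬(¬(p1 ∧ p1) ∧ (((p1 ∧ p1) → (p1 ∨ p1)) ∧ (p1 ∧ p1))) = ¬1/2 = 1/2
No assignment yields a value below 1/2, so this is the minimum.

1/2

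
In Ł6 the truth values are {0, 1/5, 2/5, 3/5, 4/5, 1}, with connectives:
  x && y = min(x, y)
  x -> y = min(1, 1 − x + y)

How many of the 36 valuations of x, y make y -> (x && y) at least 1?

21

value 1: 21 assignments (counts)
value 4/5: 5 assignments
value 3/5: 4 assignments
value 2/5: 3 assignments
value 1/5: 2 assignments
value 0: 1 assignment
So 21 of the 36 assignments meet the threshold.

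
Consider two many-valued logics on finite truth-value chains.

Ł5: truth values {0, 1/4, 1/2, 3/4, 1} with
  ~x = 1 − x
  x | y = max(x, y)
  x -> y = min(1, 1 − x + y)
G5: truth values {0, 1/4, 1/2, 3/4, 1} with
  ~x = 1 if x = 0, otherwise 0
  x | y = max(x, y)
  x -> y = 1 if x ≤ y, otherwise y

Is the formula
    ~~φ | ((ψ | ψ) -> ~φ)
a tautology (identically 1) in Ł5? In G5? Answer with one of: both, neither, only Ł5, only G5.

only G5

In Ł5: at φ = 1/4, ψ = 1 the value is 3/4 — not a tautology.
In G5: every assignment gives 1 — tautology.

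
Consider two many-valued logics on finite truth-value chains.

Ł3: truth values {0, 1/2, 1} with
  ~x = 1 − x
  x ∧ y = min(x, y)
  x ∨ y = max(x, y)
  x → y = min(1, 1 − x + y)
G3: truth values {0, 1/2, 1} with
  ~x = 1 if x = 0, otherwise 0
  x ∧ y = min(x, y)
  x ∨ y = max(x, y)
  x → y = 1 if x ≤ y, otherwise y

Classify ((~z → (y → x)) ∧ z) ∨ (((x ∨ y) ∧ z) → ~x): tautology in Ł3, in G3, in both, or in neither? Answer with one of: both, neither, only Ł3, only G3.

In Ł3: at x = 1, y = 0, z = 1/2 the value is 1/2 — not a tautology.
In G3: at x = 1/2, y = 0, z = 1/2 the value is 1/2 — not a tautology.

neither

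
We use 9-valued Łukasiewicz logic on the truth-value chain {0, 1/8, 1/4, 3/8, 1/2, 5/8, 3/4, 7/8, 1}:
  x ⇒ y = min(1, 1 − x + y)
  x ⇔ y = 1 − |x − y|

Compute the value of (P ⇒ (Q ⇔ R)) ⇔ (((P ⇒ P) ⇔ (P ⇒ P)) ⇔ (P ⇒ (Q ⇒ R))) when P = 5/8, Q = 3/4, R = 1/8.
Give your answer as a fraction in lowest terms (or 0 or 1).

Q ⇔ R = 3/4 ⇔ 1/8 = 3/8
P ⇒ (Q ⇔ R) = 5/8 ⇒ 3/8 = 3/4
P ⇒ P = 5/8 ⇒ 5/8 = 1
P ⇒ P = 5/8 ⇒ 5/8 = 1
(P ⇒ P) ⇔ (P ⇒ P) = 1 ⇔ 1 = 1
Q ⇒ R = 3/4 ⇒ 1/8 = 3/8
P ⇒ (Q ⇒ R) = 5/8 ⇒ 3/8 = 3/4
((P ⇒ P) ⇔ (P ⇒ P)) ⇔ (P ⇒ (Q ⇒ R)) = 1 ⇔ 3/4 = 3/4
(P ⇒ (Q ⇔ R)) ⇔ (((P ⇒ P) ⇔ (P ⇒ P)) ⇔ (P ⇒ (Q ⇒ R))) = 3/4 ⇔ 3/4 = 1

1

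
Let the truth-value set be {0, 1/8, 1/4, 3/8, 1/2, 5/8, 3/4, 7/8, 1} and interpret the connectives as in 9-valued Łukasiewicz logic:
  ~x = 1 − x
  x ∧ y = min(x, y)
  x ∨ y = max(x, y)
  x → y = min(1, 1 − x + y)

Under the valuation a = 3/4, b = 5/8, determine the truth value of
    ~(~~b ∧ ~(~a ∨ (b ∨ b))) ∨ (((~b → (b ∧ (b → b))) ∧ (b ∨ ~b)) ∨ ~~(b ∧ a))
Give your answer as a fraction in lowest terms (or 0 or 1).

~b = ~5/8 = 3/8
~~b = ~3/8 = 5/8
~a = ~3/4 = 1/4
b ∨ b = 5/8 ∨ 5/8 = 5/8
~a ∨ (b ∨ b) = 1/4 ∨ 5/8 = 5/8
~(~a ∨ (b ∨ b)) = ~5/8 = 3/8
~~b ∧ ~(~a ∨ (b ∨ b)) = 5/8 ∧ 3/8 = 3/8
~(~~b ∧ ~(~a ∨ (b ∨ b))) = ~3/8 = 5/8
~b = ~5/8 = 3/8
b → b = 5/8 → 5/8 = 1
b ∧ (b → b) = 5/8 ∧ 1 = 5/8
~b → (b ∧ (b → b)) = 3/8 → 5/8 = 1
~b = ~5/8 = 3/8
b ∨ ~b = 5/8 ∨ 3/8 = 5/8
(~b → (b ∧ (b → b))) ∧ (b ∨ ~b) = 1 ∧ 5/8 = 5/8
b ∧ a = 5/8 ∧ 3/4 = 5/8
~(b ∧ a) = ~5/8 = 3/8
~~(b ∧ a) = ~3/8 = 5/8
((~b → (b ∧ (b → b))) ∧ (b ∨ ~b)) ∨ ~~(b ∧ a) = 5/8 ∨ 5/8 = 5/8
~(~~b ∧ ~(~a ∨ (b ∨ b))) ∨ (((~b → (b ∧ (b → b))) ∧ (b ∨ ~b)) ∨ ~~(b ∧ a)) = 5/8 ∨ 5/8 = 5/8

5/8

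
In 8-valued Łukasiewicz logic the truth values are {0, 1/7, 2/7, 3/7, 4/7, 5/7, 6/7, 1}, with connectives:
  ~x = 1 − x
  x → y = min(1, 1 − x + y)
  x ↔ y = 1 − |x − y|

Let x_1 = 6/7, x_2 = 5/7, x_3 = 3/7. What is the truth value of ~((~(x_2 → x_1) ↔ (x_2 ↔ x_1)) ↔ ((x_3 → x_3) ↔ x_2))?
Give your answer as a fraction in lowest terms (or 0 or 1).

4/7

x_2 → x_1 = 5/7 → 6/7 = 1
~(x_2 → x_1) = ~1 = 0
x_2 ↔ x_1 = 5/7 ↔ 6/7 = 6/7
~(x_2 → x_1) ↔ (x_2 ↔ x_1) = 0 ↔ 6/7 = 1/7
x_3 → x_3 = 3/7 → 3/7 = 1
(x_3 → x_3) ↔ x_2 = 1 ↔ 5/7 = 5/7
(~(x_2 → x_1) ↔ (x_2 ↔ x_1)) ↔ ((x_3 → x_3) ↔ x_2) = 1/7 ↔ 5/7 = 3/7
~((~(x_2 → x_1) ↔ (x_2 ↔ x_1)) ↔ ((x_3 → x_3) ↔ x_2)) = ~3/7 = 4/7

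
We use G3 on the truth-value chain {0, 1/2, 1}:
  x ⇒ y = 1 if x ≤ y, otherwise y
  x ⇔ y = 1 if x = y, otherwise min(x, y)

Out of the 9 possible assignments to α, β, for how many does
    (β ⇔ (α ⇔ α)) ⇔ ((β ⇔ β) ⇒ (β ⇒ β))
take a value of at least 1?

α = 0, β = 0 ↦ 0  <
α = 0, β = 1/2 ↦ 1/2  <
α = 0, β = 1 ↦ 1  ≥
α = 1/2, β = 0 ↦ 0  <
α = 1/2, β = 1/2 ↦ 1/2  <
α = 1/2, β = 1 ↦ 1  ≥
α = 1, β = 0 ↦ 0  <
α = 1, β = 1/2 ↦ 1/2  <
α = 1, β = 1 ↦ 1  ≥
So 3 of the 9 assignments meet the threshold.

3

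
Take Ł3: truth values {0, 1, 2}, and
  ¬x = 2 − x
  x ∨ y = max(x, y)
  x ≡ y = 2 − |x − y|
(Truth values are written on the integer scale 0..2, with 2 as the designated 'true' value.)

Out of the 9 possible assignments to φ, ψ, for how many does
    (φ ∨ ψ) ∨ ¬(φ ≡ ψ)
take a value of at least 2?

φ = 0, ψ = 0 ↦ 0  <
φ = 0, ψ = 1 ↦ 1  <
φ = 0, ψ = 2 ↦ 2  ≥
φ = 1, ψ = 0 ↦ 1  <
φ = 1, ψ = 1 ↦ 1  <
φ = 1, ψ = 2 ↦ 2  ≥
φ = 2, ψ = 0 ↦ 2  ≥
φ = 2, ψ = 1 ↦ 2  ≥
φ = 2, ψ = 2 ↦ 2  ≥
So 5 of the 9 assignments meet the threshold.

5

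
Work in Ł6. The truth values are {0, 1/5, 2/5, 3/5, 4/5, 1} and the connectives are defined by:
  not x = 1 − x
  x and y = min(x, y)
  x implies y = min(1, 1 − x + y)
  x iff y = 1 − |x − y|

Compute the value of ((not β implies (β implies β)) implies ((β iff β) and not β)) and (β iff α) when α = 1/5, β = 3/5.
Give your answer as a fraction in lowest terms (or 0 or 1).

not β = not 3/5 = 2/5
β implies β = 3/5 implies 3/5 = 1
not β implies (β implies β) = 2/5 implies 1 = 1
β iff β = 3/5 iff 3/5 = 1
not β = not 3/5 = 2/5
(β iff β) and not β = 1 and 2/5 = 2/5
(not β implies (β implies β)) implies ((β iff β) and not β) = 1 implies 2/5 = 2/5
β iff α = 3/5 iff 1/5 = 3/5
((not β implies (β implies β)) implies ((β iff β) and not β)) and (β iff α) = 2/5 and 3/5 = 2/5

2/5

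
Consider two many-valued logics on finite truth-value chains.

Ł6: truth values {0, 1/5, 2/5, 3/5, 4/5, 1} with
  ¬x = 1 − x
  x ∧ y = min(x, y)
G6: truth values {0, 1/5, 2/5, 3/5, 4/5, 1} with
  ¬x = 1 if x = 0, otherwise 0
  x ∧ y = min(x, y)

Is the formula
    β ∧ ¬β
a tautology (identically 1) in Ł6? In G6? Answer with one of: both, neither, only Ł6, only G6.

In Ł6: at β = 0 the value is 0 — not a tautology.
In G6: at β = 0 the value is 0 — not a tautology.

neither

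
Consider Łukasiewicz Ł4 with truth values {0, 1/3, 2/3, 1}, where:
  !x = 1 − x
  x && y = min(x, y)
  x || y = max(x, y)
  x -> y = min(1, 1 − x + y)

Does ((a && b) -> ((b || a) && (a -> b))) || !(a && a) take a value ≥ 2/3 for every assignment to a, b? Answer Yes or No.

a = 0, b = 0 ↦ 1
a = 0, b = 1/3 ↦ 1
a = 0, b = 2/3 ↦ 1
a = 0, b = 1 ↦ 1
a = 1/3, b = 0 ↦ 1
a = 1/3, b = 1/3 ↦ 1
a = 1/3, b = 2/3 ↦ 1
a = 1/3, b = 1 ↦ 1
a = 2/3, b = 0 ↦ 1
a = 2/3, b = 1/3 ↦ 1
a = 2/3, b = 2/3 ↦ 1
a = 2/3, b = 1 ↦ 1
a = 1, b = 0 ↦ 1
a = 1, b = 1/3 ↦ 1
a = 1, b = 2/3 ↦ 1
a = 1, b = 1 ↦ 1
Every assignment gives a value ≥ 2/3.

Yes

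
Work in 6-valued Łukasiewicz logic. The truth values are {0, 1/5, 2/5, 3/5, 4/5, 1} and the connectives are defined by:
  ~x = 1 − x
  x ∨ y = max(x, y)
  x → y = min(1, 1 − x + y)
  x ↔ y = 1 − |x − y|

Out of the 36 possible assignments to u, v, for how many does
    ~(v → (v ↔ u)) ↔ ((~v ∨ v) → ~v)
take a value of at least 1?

value 1: 2 assignments (counts)
value 4/5: 3 assignments
value 3/5: 4 assignments
value 2/5: 2 assignments
value 1/5: 6 assignments
value 0: 19 assignments
So 2 of the 36 assignments meet the threshold.

2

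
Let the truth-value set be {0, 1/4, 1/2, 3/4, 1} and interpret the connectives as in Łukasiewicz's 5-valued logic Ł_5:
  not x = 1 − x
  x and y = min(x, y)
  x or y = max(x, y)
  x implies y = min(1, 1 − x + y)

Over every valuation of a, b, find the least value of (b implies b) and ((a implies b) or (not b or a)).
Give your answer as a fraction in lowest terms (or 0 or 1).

3/4

Take a = 1/2, b = 1/4:
b implies b = 1/4 implies 1/4 = 1
a implies b = 1/2 implies 1/4 = 3/4
not b = not 1/4 = 3/4
not b or a = 3/4 or 1/2 = 3/4
(a implies b) or (not b or a) = 3/4 or 3/4 = 3/4
(b implies b) and ((a implies b) or (not b or a)) = 1 and 3/4 = 3/4
No assignment yields a value below 3/4, so this is the minimum.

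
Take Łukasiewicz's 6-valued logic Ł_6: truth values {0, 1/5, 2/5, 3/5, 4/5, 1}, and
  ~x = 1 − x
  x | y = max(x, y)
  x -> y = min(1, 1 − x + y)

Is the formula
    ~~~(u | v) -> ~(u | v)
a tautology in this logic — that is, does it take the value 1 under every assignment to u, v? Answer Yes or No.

At u = 4/5, v = 1/5, for instance:
u | v = 4/5 | 1/5 = 4/5
~(u | v) = ~4/5 = 1/5
~~(u | v) = ~1/5 = 4/5
~~~(u | v) = ~4/5 = 1/5
~~~(u | v) -> ~(u | v) = 1/5 -> 1/5 = 1
and checking the remaining 35 assignments likewise gives ≥ 1 in every case.

Yes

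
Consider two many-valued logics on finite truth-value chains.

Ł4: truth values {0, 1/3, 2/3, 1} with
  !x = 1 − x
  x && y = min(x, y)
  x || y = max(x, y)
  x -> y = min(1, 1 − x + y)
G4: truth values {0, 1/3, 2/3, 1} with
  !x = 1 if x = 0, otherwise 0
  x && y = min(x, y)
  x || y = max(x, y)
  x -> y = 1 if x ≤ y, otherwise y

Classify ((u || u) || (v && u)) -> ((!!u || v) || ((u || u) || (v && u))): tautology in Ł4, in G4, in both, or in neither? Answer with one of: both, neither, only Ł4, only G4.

In Ł4: every assignment gives 1 — tautology.
In G4: every assignment gives 1 — tautology.

both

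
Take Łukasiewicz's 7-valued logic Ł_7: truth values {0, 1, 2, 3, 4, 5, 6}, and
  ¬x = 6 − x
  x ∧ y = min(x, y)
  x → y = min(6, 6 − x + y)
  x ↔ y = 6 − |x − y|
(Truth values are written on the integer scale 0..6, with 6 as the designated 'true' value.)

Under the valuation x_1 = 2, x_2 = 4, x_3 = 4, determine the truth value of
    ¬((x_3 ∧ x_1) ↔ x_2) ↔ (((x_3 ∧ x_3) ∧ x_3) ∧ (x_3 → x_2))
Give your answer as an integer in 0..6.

4

x_3 ∧ x_1 = 4 ∧ 2 = 2
(x_3 ∧ x_1) ↔ x_2 = 2 ↔ 4 = 4
¬((x_3 ∧ x_1) ↔ x_2) = ¬4 = 2
x_3 ∧ x_3 = 4 ∧ 4 = 4
(x_3 ∧ x_3) ∧ x_3 = 4 ∧ 4 = 4
x_3 → x_2 = 4 → 4 = 6
((x_3 ∧ x_3) ∧ x_3) ∧ (x_3 → x_2) = 4 ∧ 6 = 4
¬((x_3 ∧ x_1) ↔ x_2) ↔ (((x_3 ∧ x_3) ∧ x_3) ∧ (x_3 → x_2)) = 2 ↔ 4 = 4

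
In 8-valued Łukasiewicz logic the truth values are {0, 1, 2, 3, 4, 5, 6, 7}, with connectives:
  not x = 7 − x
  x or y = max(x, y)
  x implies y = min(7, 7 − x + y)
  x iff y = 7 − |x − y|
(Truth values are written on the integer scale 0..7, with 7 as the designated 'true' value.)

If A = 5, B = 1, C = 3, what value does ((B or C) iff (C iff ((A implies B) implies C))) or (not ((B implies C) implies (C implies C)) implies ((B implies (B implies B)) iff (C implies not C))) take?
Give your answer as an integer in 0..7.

B or C = 1 or 3 = 3
A implies B = 5 implies 1 = 3
(A implies B) implies C = 3 implies 3 = 7
C iff ((A implies B) implies C) = 3 iff 7 = 3
(B or C) iff (C iff ((A implies B) implies C)) = 3 iff 3 = 7
B implies C = 1 implies 3 = 7
C implies C = 3 implies 3 = 7
(B implies C) implies (C implies C) = 7 implies 7 = 7
not ((B implies C) implies (C implies C)) = not 7 = 0
B implies B = 1 implies 1 = 7
B implies (B implies B) = 1 implies 7 = 7
not C = not 3 = 4
C implies not C = 3 implies 4 = 7
(B implies (B implies B)) iff (C implies not C) = 7 iff 7 = 7
not ((B implies C) implies (C implies C)) implies ((B implies (B implies B)) iff (C implies not C)) = 0 implies 7 = 7
((B or C) iff (C iff ((A implies B) implies C))) or (not ((B implies C) implies (C implies C)) implies ((B implies (B implies B)) iff (C implies not C))) = 7 or 7 = 7

7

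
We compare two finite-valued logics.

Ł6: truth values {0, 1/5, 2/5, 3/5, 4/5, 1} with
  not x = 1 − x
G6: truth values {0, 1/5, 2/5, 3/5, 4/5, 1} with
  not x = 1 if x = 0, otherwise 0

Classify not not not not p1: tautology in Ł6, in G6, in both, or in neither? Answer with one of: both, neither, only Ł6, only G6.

In Ł6: at p1 = 0 the value is 0 — not a tautology.
In G6: at p1 = 0 the value is 0 — not a tautology.

neither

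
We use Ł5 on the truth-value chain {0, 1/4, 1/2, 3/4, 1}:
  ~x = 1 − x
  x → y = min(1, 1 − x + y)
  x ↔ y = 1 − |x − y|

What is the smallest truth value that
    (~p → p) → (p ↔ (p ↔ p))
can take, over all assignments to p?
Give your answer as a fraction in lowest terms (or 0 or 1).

Take p = 1/2:
~p = ~1/2 = 1/2
~p → p = 1/2 → 1/2 = 1
p ↔ p = 1/2 ↔ 1/2 = 1
p ↔ (p ↔ p) = 1/2 ↔ 1 = 1/2
(~p → p) → (p ↔ (p ↔ p)) = 1 → 1/2 = 1/2
No assignment yields a value below 1/2, so this is the minimum.

1/2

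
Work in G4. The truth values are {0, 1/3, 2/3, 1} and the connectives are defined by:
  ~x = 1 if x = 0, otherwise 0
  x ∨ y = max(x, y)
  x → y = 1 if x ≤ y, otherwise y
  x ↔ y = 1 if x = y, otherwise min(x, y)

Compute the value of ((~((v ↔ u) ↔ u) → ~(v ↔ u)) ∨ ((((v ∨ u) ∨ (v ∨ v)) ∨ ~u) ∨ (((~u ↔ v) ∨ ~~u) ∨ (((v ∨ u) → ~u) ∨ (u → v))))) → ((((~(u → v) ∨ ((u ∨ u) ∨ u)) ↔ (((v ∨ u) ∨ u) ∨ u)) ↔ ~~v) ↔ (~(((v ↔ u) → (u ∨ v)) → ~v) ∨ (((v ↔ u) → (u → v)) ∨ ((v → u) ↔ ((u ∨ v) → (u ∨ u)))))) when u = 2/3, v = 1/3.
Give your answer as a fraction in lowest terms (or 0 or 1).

v ↔ u = 1/3 ↔ 2/3 = 1/3
(v ↔ u) ↔ u = 1/3 ↔ 2/3 = 1/3
~((v ↔ u) ↔ u) = ~1/3 = 0
v ↔ u = 1/3 ↔ 2/3 = 1/3
~(v ↔ u) = ~1/3 = 0
~((v ↔ u) ↔ u) → ~(v ↔ u) = 0 → 0 = 1
v ∨ u = 1/3 ∨ 2/3 = 2/3
v ∨ v = 1/3 ∨ 1/3 = 1/3
(v ∨ u) ∨ (v ∨ v) = 2/3 ∨ 1/3 = 2/3
~u = ~2/3 = 0
((v ∨ u) ∨ (v ∨ v)) ∨ ~u = 2/3 ∨ 0 = 2/3
~u = ~2/3 = 0
~u ↔ v = 0 ↔ 1/3 = 0
~u = ~2/3 = 0
~~u = ~0 = 1
(~u ↔ v) ∨ ~~u = 0 ∨ 1 = 1
v ∨ u = 1/3 ∨ 2/3 = 2/3
~u = ~2/3 = 0
(v ∨ u) → ~u = 2/3 → 0 = 0
u → v = 2/3 → 1/3 = 1/3
((v ∨ u) → ~u) ∨ (u → v) = 0 ∨ 1/3 = 1/3
((~u ↔ v) ∨ ~~u) ∨ (((v ∨ u) → ~u) ∨ (u → v)) = 1 ∨ 1/3 = 1
(((v ∨ u) ∨ (v ∨ v)) ∨ ~u) ∨ (((~u ↔ v) ∨ ~~u) ∨ (((v ∨ u) → ~u) ∨ (u → v))) = 2/3 ∨ 1 = 1
(~((v ↔ u) ↔ u) → ~(v ↔ u)) ∨ ((((v ∨ u) ∨ (v ∨ v)) ∨ ~u) ∨ (((~u ↔ v) ∨ ~~u) ∨ (((v ∨ u) → ~u) ∨ (u → v)))) = 1 ∨ 1 = 1
u → v = 2/3 → 1/3 = 1/3
~(u → v) = ~1/3 = 0
u ∨ u = 2/3 ∨ 2/3 = 2/3
(u ∨ u) ∨ u = 2/3 ∨ 2/3 = 2/3
~(u → v) ∨ ((u ∨ u) ∨ u) = 0 ∨ 2/3 = 2/3
v ∨ u = 1/3 ∨ 2/3 = 2/3
(v ∨ u) ∨ u = 2/3 ∨ 2/3 = 2/3
((v ∨ u) ∨ u) ∨ u = 2/3 ∨ 2/3 = 2/3
(~(u → v) ∨ ((u ∨ u) ∨ u)) ↔ (((v ∨ u) ∨ u) ∨ u) = 2/3 ↔ 2/3 = 1
~v = ~1/3 = 0
~~v = ~0 = 1
((~(u → v) ∨ ((u ∨ u) ∨ u)) ↔ (((v ∨ u) ∨ u) ∨ u)) ↔ ~~v = 1 ↔ 1 = 1
v ↔ u = 1/3 ↔ 2/3 = 1/3
u ∨ v = 2/3 ∨ 1/3 = 2/3
(v ↔ u) → (u ∨ v) = 1/3 → 2/3 = 1
~v = ~1/3 = 0
((v ↔ u) → (u ∨ v)) → ~v = 1 → 0 = 0
~(((v ↔ u) → (u ∨ v)) → ~v) = ~0 = 1
v ↔ u = 1/3 ↔ 2/3 = 1/3
u → v = 2/3 → 1/3 = 1/3
(v ↔ u) → (u → v) = 1/3 → 1/3 = 1
v → u = 1/3 → 2/3 = 1
u ∨ v = 2/3 ∨ 1/3 = 2/3
u ∨ u = 2/3 ∨ 2/3 = 2/3
(u ∨ v) → (u ∨ u) = 2/3 → 2/3 = 1
(v → u) ↔ ((u ∨ v) → (u ∨ u)) = 1 ↔ 1 = 1
((v ↔ u) → (u → v)) ∨ ((v → u) ↔ ((u ∨ v) → (u ∨ u))) = 1 ∨ 1 = 1
~(((v ↔ u) → (u ∨ v)) → ~v) ∨ (((v ↔ u) → (u → v)) ∨ ((v → u) ↔ ((u ∨ v) → (u ∨ u)))) = 1 ∨ 1 = 1
(((~(u → v) ∨ ((u ∨ u) ∨ u)) ↔ (((v ∨ u) ∨ u) ∨ u)) ↔ ~~v) ↔ (~(((v ↔ u) → (u ∨ v)) → ~v) ∨ (((v ↔ u) → (u → v)) ∨ ((v → u) ↔ ((u ∨ v) → (u ∨ u))))) = 1 ↔ 1 = 1
((~((v ↔ u) ↔ u) → ~(v ↔ u)) ∨ ((((v ∨ u) ∨ (v ∨ v)) ∨ ~u) ∨ (((~u ↔ v) ∨ ~~u) ∨ (((v ∨ u) → ~u) ∨ (u → v))))) → ((((~(u → v) ∨ ((u ∨ u) ∨ u)) ↔ (((v ∨ u) ∨ u) ∨ u)) ↔ ~~v) ↔ (~(((v ↔ u) → (u ∨ v)) → ~v) ∨ (((v ↔ u) → (u → v)) ∨ ((v → u) ↔ ((u ∨ v) → (u ∨ u)))))) = 1 → 1 = 1

1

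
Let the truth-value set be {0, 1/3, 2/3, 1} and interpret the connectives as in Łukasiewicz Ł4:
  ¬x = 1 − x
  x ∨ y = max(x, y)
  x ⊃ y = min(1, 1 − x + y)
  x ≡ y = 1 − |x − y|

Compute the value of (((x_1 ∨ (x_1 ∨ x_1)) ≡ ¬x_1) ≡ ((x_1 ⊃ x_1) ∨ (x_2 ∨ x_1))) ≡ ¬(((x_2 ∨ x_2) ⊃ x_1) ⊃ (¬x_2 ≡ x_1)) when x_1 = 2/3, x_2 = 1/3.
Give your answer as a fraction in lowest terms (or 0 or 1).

1/3

x_1 ∨ x_1 = 2/3 ∨ 2/3 = 2/3
x_1 ∨ (x_1 ∨ x_1) = 2/3 ∨ 2/3 = 2/3
¬x_1 = ¬2/3 = 1/3
(x_1 ∨ (x_1 ∨ x_1)) ≡ ¬x_1 = 2/3 ≡ 1/3 = 2/3
x_1 ⊃ x_1 = 2/3 ⊃ 2/3 = 1
x_2 ∨ x_1 = 1/3 ∨ 2/3 = 2/3
(x_1 ⊃ x_1) ∨ (x_2 ∨ x_1) = 1 ∨ 2/3 = 1
((x_1 ∨ (x_1 ∨ x_1)) ≡ ¬x_1) ≡ ((x_1 ⊃ x_1) ∨ (x_2 ∨ x_1)) = 2/3 ≡ 1 = 2/3
x_2 ∨ x_2 = 1/3 ∨ 1/3 = 1/3
(x_2 ∨ x_2) ⊃ x_1 = 1/3 ⊃ 2/3 = 1
¬x_2 = ¬1/3 = 2/3
¬x_2 ≡ x_1 = 2/3 ≡ 2/3 = 1
((x_2 ∨ x_2) ⊃ x_1) ⊃ (¬x_2 ≡ x_1) = 1 ⊃ 1 = 1
¬(((x_2 ∨ x_2) ⊃ x_1) ⊃ (¬x_2 ≡ x_1)) = ¬1 = 0
(((x_1 ∨ (x_1 ∨ x_1)) ≡ ¬x_1) ≡ ((x_1 ⊃ x_1) ∨ (x_2 ∨ x_1))) ≡ ¬(((x_2 ∨ x_2) ⊃ x_1) ⊃ (¬x_2 ≡ x_1)) = 2/3 ≡ 0 = 1/3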